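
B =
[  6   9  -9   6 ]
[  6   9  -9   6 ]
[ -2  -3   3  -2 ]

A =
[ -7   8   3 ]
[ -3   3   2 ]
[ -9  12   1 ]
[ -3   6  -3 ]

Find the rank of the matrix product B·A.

First compute BA:
[[ -6,   3,   9],
 [ -6,   3,   9],
 [  2,  -1,  -3]]
Now row reduce the product.
R2 ← R2 − R1: [0, 0, 0]
R3 ← R3 + (1/3)·R1: [0, 0, 0]
1 nonzero row, so rank(BA) = 1.

1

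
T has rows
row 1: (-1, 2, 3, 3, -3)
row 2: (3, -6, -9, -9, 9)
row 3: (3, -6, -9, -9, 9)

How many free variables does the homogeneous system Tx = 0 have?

4

Row reduce to echelon form.
R2 ← R2 + (3)·R1: [0, 0, 0, 0, 0]
R3 ← R3 + (3)·R1: [0, 0, 0, 0, 0]
1 nonzero row, so rank(T) = 1.
T has 5 columns; by rank–nullity, nullity = 5 − 1 = 4.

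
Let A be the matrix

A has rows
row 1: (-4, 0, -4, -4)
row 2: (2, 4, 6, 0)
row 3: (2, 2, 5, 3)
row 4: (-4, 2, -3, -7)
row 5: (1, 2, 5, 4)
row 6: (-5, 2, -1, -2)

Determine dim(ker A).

Row reduce to echelon form.
R2 ← R2 + (1/2)·R1: [0, 4, 4, -2]
R3 ← R3 + (1/2)·R1: [0, 2, 3, 1]
R4 ← R4 − R1: [0, 2, 1, -3]
R5 ← R5 + (1/4)·R1: [0, 2, 4, 3]
R6 ← R6 − (5/4)·R1: [0, 2, 4, 3]
R3 ← R3 − (1/2)·R2: [0, 0, 1, 2]
R4 ← R4 − (1/2)·R2: [0, 0, -1, -2]
R5 ← R5 − (1/2)·R2: [0, 0, 2, 4]
R6 ← R6 − (1/2)·R2: [0, 0, 2, 4]
R4 ← R4 + R3: [0, 0, 0, 0]
R5 ← R5 − (2)·R3: [0, 0, 0, 0]
R6 ← R6 − (2)·R3: [0, 0, 0, 0]
3 nonzero rows, so rank(A) = 3.
A has 4 columns; by rank–nullity, nullity = 4 − 3 = 1.

1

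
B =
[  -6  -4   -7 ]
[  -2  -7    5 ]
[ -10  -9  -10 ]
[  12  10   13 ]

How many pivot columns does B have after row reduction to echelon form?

3

Row reduce to echelon form.
R2 ← R2 − (1/3)·R1: [0, -17/3, 22/3]
R3 ← R3 − (5/3)·R1: [0, -7/3, 5/3]
R4 ← R4 + (2)·R1: [0, 2, -1]
R3 ← R3 − (7/17)·R2: [0, 0, -23/17]
R4 ← R4 + (6/17)·R2: [0, 0, 27/17]
R4 ← R4 + (27/23)·R3: [0, 0, 0]
Echelon form has 3 nonzero rows, so rank(B) = 3.
Each nonzero row contributes one pivot column: 3 pivot columns.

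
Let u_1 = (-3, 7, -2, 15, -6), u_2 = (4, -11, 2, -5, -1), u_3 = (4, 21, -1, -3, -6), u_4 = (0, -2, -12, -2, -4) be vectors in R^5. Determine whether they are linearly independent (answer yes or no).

yes

Form the matrix with these vectors as rows and row reduce.
R2 ← R2 + (4/3)·R1: [0, -5/3, -2/3, 15, -9]
R3 ← R3 + (4/3)·R1: [0, 91/3, -11/3, 17, -14]
R3 ← R3 + (91/5)·R2: [0, 0, -79/5, 290, -889/5]
R4 ← R4 − (6/5)·R2: [0, 0, -56/5, -20, 34/5]
R4 ← R4 − (56/79)·R3: [0, 0, 0, -17820/79, 10494/79]
4 nonzero rows, so the 4 vectors span a space of dimension 4.
Since 4 = 4, the vectors are linearly independent.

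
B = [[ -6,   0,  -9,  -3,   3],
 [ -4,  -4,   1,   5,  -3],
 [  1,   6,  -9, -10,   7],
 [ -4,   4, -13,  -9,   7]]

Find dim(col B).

Row reduce to echelon form.
R2 ← R2 − (2/3)·R1: [0, -4, 7, 7, -5]
R3 ← R3 + (1/6)·R1: [0, 6, -21/2, -21/2, 15/2]
R4 ← R4 − (2/3)·R1: [0, 4, -7, -7, 5]
R3 ← R3 + (3/2)·R2: [0, 0, 0, 0, 0]
R4 ← R4 + R2: [0, 0, 0, 0, 0]
Echelon form has 2 nonzero rows, so rank(B) = 2.
The column space has dimension equal to the rank: 2.

2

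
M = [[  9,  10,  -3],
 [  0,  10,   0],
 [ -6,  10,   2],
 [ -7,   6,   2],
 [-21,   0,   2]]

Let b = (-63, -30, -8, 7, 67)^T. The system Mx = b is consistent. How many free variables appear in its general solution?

0

Row reduce the augmented matrix [M | b].
R3 ← R3 + (2/3)·R1: [0, 50/3, 0, -50]
R4 ← R4 + (7/9)·R1: [0, 124/9, -1/3, -42]
R5 ← R5 + (7/3)·R1: [0, 70/3, -5, -80]
R3 ← R3 − (5/3)·R2: [0, 0, 0, 0]
R4 ← R4 − (62/45)·R2: [0, 0, -1/3, -2/3]
R5 ← R5 − (7/3)·R2: [0, 0, -5, -10]
Swap R3 ↔ R4
R5 ← R5 − (15)·R3: [0, 0, 0, 0]
The echelon form has 3 nonzero rows, and every pivot lies in the first 3 columns, so rank(M) = rank([M|b]) = 3.
The system is consistent.
Free variables = (unknowns) − (rank) = 3 − 3 = 0.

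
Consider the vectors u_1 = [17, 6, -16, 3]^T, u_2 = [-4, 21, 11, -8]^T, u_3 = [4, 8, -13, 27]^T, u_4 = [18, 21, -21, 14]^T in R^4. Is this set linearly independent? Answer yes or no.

yes

Form the matrix with these vectors as rows and row reduce.
R2 ← R2 + (4/17)·R1: [0, 381/17, 123/17, -124/17]
R3 ← R3 − (4/17)·R1: [0, 112/17, -157/17, 447/17]
R4 ← R4 − (18/17)·R1: [0, 249/17, -69/17, 184/17]
R3 ← R3 − (112/381)·R2: [0, 0, -1443/127, 10835/381]
R4 ← R4 − (83/127)·R2: [0, 0, -1116/127, 1980/127]
R4 ← R4 − (372/481)·R3: [0, 0, 0, -3080/481]
4 nonzero rows, so the 4 vectors span a space of dimension 4.
Since 4 = 4, the vectors are linearly independent.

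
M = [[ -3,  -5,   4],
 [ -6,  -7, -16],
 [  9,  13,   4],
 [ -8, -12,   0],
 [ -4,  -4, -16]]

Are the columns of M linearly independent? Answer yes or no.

Row reduce M to echelon form.
R2 ← R2 − (2)·R1: [0, 3, -24]
R3 ← R3 + (3)·R1: [0, -2, 16]
R4 ← R4 − (8/3)·R1: [0, 4/3, -32/3]
R5 ← R5 − (4/3)·R1: [0, 8/3, -64/3]
R3 ← R3 + (2/3)·R2: [0, 0, 0]
R4 ← R4 − (4/9)·R2: [0, 0, 0]
R5 ← R5 − (8/9)·R2: [0, 0, 0]
2 pivots among 3 columns.
Only 2 < 3 pivot columns, so the columns are linearly dependent.

no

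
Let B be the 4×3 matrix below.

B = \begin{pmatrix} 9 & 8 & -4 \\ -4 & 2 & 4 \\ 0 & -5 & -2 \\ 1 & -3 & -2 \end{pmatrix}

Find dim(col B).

2

Row reduce to echelon form.
R2 ← R2 + (4/9)·R1: [0, 50/9, 20/9]
R4 ← R4 − (1/9)·R1: [0, -35/9, -14/9]
R3 ← R3 + (9/10)·R2: [0, 0, 0]
R4 ← R4 + (7/10)·R2: [0, 0, 0]
Echelon form has 2 nonzero rows, so rank(B) = 2.
The column space has dimension equal to the rank: 2.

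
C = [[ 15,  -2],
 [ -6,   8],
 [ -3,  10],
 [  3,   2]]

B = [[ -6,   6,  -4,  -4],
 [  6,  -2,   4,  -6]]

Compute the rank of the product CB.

2

First compute CB:
[[-102,  94, -68, -48],
 [ 84, -52,  56, -24],
 [ 78, -38,  52, -48],
 [ -6,  14,  -4, -24]]
Now row reduce the product.
R2 ← R2 + (14/17)·R1: [0, 432/17, 0, -1080/17]
R3 ← R3 + (13/17)·R1: [0, 576/17, 0, -1440/17]
R4 ← R4 − (1/17)·R1: [0, 144/17, 0, -360/17]
R3 ← R3 − (4/3)·R2: [0, 0, 0, 0]
R4 ← R4 − (1/3)·R2: [0, 0, 0, 0]
2 nonzero rows, so rank(CB) = 2.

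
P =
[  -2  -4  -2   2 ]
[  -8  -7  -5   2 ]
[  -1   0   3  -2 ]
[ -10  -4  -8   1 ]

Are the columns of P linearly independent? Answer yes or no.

Row reduce P to echelon form.
R2 ← R2 − (4)·R1: [0, 9, 3, -6]
R3 ← R3 − (1/2)·R1: [0, 2, 4, -3]
R4 ← R4 − (5)·R1: [0, 16, 2, -9]
R3 ← R3 − (2/9)·R2: [0, 0, 10/3, -5/3]
R4 ← R4 − (16/9)·R2: [0, 0, -10/3, 5/3]
R4 ← R4 + R3: [0, 0, 0, 0]
3 pivots among 4 columns.
Only 3 < 4 pivot columns, so the columns are linearly dependent.

no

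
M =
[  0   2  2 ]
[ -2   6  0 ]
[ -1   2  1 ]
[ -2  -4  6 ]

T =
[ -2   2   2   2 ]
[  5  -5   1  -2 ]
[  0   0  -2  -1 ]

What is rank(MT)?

First compute MT:
[[ 10, -10,  -2,  -6],
 [ 34, -34,   2, -16],
 [ 12, -12,  -2,  -7],
 [-16,  16, -20,  -2]]
Now row reduce the product.
R2 ← R2 − (17/5)·R1: [0, 0, 44/5, 22/5]
R3 ← R3 − (6/5)·R1: [0, 0, 2/5, 1/5]
R4 ← R4 + (8/5)·R1: [0, 0, -116/5, -58/5]
R3 ← R3 − (1/22)·R2: [0, 0, 0, 0]
R4 ← R4 + (29/11)·R2: [0, 0, 0, 0]
2 nonzero rows, so rank(MT) = 2.

2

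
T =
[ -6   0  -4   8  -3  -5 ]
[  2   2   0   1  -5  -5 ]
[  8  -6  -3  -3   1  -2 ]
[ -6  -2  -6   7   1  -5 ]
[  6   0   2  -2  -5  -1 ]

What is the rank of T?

4

Row reduce to echelon form.
R2 ← R2 + (1/3)·R1: [0, 2, -4/3, 11/3, -6, -20/3]
R3 ← R3 + (4/3)·R1: [0, -6, -25/3, 23/3, -3, -26/3]
R4 ← R4 − R1: [0, -2, -2, -1, 4, 0]
R5 ← R5 + R1: [0, 0, -2, 6, -8, -6]
R3 ← R3 + (3)·R2: [0, 0, -37/3, 56/3, -21, -86/3]
R4 ← R4 + R2: [0, 0, -10/3, 8/3, -2, -20/3]
R4 ← R4 − (10/37)·R3: [0, 0, 0, -88/37, 136/37, 40/37]
R5 ← R5 − (6/37)·R3: [0, 0, 0, 110/37, -170/37, -50/37]
R5 ← R5 + (5/4)·R4: [0, 0, 0, 0, 0, 0]
Echelon form has 4 nonzero rows, so rank(T) = 4.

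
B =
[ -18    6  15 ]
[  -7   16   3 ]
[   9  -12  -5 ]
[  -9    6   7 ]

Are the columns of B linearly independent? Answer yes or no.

yes

Row reduce B to echelon form.
R2 ← R2 − (7/18)·R1: [0, 41/3, -17/6]
R3 ← R3 + (1/2)·R1: [0, -9, 5/2]
R4 ← R4 − (1/2)·R1: [0, 3, -1/2]
R3 ← R3 + (27/41)·R2: [0, 0, 26/41]
R4 ← R4 − (9/41)·R2: [0, 0, 5/41]
R4 ← R4 − (5/26)·R3: [0, 0, 0]
3 pivots among 3 columns.
Every column is a pivot column, so the columns are linearly independent.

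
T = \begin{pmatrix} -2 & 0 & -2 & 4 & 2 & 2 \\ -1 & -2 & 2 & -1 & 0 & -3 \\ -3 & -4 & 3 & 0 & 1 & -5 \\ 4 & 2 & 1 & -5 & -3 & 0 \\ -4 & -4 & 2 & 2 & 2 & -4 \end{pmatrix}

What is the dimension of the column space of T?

2

Row reduce to echelon form.
R2 ← R2 − (1/2)·R1: [0, -2, 3, -3, -1, -4]
R3 ← R3 − (3/2)·R1: [0, -4, 6, -6, -2, -8]
R4 ← R4 + (2)·R1: [0, 2, -3, 3, 1, 4]
R5 ← R5 − (2)·R1: [0, -4, 6, -6, -2, -8]
R3 ← R3 − (2)·R2: [0, 0, 0, 0, 0, 0]
R4 ← R4 + R2: [0, 0, 0, 0, 0, 0]
R5 ← R5 − (2)·R2: [0, 0, 0, 0, 0, 0]
Echelon form has 2 nonzero rows, so rank(T) = 2.
The column space has dimension equal to the rank: 2.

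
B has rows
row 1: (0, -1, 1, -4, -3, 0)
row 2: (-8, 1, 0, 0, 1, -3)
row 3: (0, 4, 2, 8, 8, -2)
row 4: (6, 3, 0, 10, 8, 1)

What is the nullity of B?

3

Row reduce to echelon form.
Swap R1 ↔ R2
R4 ← R4 + (3/4)·R1: [0, 15/4, 0, 10, 35/4, -5/4]
R3 ← R3 + (4)·R2: [0, 0, 6, -8, -4, -2]
R4 ← R4 + (15/4)·R2: [0, 0, 15/4, -5, -5/2, -5/4]
R4 ← R4 − (5/8)·R3: [0, 0, 0, 0, 0, 0]
3 nonzero rows, so rank(B) = 3.
B has 6 columns; by rank–nullity, nullity = 6 − 3 = 3.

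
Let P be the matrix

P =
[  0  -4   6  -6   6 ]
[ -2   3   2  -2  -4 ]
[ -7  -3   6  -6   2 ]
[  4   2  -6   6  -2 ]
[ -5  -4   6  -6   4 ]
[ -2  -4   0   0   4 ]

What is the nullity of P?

Row reduce to echelon form.
Swap R1 ↔ R2
R3 ← R3 − (7/2)·R1: [0, -27/2, -1, 1, 16]
R4 ← R4 + (2)·R1: [0, 8, -2, 2, -10]
R5 ← R5 − (5/2)·R1: [0, -23/2, 1, -1, 14]
R6 ← R6 − R1: [0, -7, -2, 2, 8]
R3 ← R3 − (27/8)·R2: [0, 0, -85/4, 85/4, -17/4]
R4 ← R4 + (2)·R2: [0, 0, 10, -10, 2]
R5 ← R5 − (23/8)·R2: [0, 0, -65/4, 65/4, -13/4]
R6 ← R6 − (7/4)·R2: [0, 0, -25/2, 25/2, -5/2]
R4 ← R4 + (8/17)·R3: [0, 0, 0, 0, 0]
R5 ← R5 − (13/17)·R3: [0, 0, 0, 0, 0]
R6 ← R6 − (10/17)·R3: [0, 0, 0, 0, 0]
3 nonzero rows, so rank(P) = 3.
P has 5 columns; by rank–nullity, nullity = 5 − 3 = 2.

2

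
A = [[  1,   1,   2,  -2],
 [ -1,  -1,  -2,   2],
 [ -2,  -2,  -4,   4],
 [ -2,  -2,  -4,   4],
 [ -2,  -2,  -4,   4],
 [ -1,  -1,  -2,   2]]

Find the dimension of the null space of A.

Row reduce to echelon form.
R2 ← R2 + R1: [0, 0, 0, 0]
R3 ← R3 + (2)·R1: [0, 0, 0, 0]
R4 ← R4 + (2)·R1: [0, 0, 0, 0]
R5 ← R5 + (2)·R1: [0, 0, 0, 0]
R6 ← R6 + R1: [0, 0, 0, 0]
1 nonzero row, so rank(A) = 1.
A has 4 columns; by rank–nullity, nullity = 4 − 1 = 3.

3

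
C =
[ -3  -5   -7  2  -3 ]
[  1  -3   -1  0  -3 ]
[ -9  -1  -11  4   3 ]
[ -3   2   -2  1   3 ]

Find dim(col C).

2

Row reduce to echelon form.
R2 ← R2 + (1/3)·R1: [0, -14/3, -10/3, 2/3, -4]
R3 ← R3 − (3)·R1: [0, 14, 10, -2, 12]
R4 ← R4 − R1: [0, 7, 5, -1, 6]
R3 ← R3 + (3)·R2: [0, 0, 0, 0, 0]
R4 ← R4 + (3/2)·R2: [0, 0, 0, 0, 0]
Echelon form has 2 nonzero rows, so rank(C) = 2.
The column space has dimension equal to the rank: 2.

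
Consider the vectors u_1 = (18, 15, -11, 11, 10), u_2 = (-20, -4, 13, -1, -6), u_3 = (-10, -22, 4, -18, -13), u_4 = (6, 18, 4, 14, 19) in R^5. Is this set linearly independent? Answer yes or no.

Form the matrix with these vectors as rows and row reduce.
R2 ← R2 + (10/9)·R1: [0, 38/3, 7/9, 101/9, 46/9]
R3 ← R3 + (5/9)·R1: [0, -41/3, -19/9, -107/9, -67/9]
R4 ← R4 − (1/3)·R1: [0, 13, 23/3, 31/3, 47/3]
R3 ← R3 + (41/38)·R2: [0, 0, -145/114, 25/114, -110/57]
R4 ← R4 − (39/38)·R2: [0, 0, 261/38, -45/38, 198/19]
R4 ← R4 + (27/5)·R3: [0, 0, 0, 0, 0]
3 nonzero rows, so the 4 vectors span a space of dimension 3.
Since 3 < 4, the vectors are linearly dependent.

no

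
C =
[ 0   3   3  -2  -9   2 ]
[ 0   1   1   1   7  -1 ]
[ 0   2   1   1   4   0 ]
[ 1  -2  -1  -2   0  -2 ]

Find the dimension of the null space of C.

2

Row reduce to echelon form.
Swap R1 ↔ R4
R3 ← R3 − (2)·R2: [0, 0, -1, -1, -10, 2]
R4 ← R4 − (3)·R2: [0, 0, 0, -5, -30, 5]
4 nonzero rows, so rank(C) = 4.
C has 6 columns; by rank–nullity, nullity = 6 − 4 = 2.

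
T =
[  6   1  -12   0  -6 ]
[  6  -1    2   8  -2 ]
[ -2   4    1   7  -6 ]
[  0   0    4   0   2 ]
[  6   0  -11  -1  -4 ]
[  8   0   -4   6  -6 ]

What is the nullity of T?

Row reduce to echelon form.
R2 ← R2 − R1: [0, -2, 14, 8, 4]
R3 ← R3 + (1/3)·R1: [0, 13/3, -3, 7, -8]
R5 ← R5 − R1: [0, -1, 1, -1, 2]
R6 ← R6 − (4/3)·R1: [0, -4/3, 12, 6, 2]
R3 ← R3 + (13/6)·R2: [0, 0, 82/3, 73/3, 2/3]
R5 ← R5 − (1/2)·R2: [0, 0, -6, -5, 0]
R6 ← R6 − (2/3)·R2: [0, 0, 8/3, 2/3, -2/3]
R4 ← R4 − (6/41)·R3: [0, 0, 0, -146/41, 78/41]
R5 ← R5 + (9/41)·R3: [0, 0, 0, 14/41, 6/41]
R6 ← R6 − (4/41)·R3: [0, 0, 0, -70/41, -30/41]
R5 ← R5 + (7/73)·R4: [0, 0, 0, 0, 24/73]
R6 ← R6 − (35/73)·R4: [0, 0, 0, 0, -120/73]
R6 ← R6 + (5)·R5: [0, 0, 0, 0, 0]
5 nonzero rows, so rank(T) = 5.
T has 5 columns; by rank–nullity, nullity = 5 − 5 = 0.

0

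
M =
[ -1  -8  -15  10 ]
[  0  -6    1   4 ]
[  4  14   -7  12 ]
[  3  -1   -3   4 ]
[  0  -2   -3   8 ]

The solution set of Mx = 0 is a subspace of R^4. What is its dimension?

Row reduce to echelon form.
R3 ← R3 + (4)·R1: [0, -18, -67, 52]
R4 ← R4 + (3)·R1: [0, -25, -48, 34]
R3 ← R3 − (3)·R2: [0, 0, -70, 40]
R4 ← R4 − (25/6)·R2: [0, 0, -313/6, 52/3]
R5 ← R5 − (1/3)·R2: [0, 0, -10/3, 20/3]
R4 ← R4 − (313/420)·R3: [0, 0, 0, -262/21]
R5 ← R5 − (1/21)·R3: [0, 0, 0, 100/21]
R5 ← R5 + (50/131)·R4: [0, 0, 0, 0]
4 nonzero rows, so rank(M) = 4.
M has 4 columns; by rank–nullity, nullity = 4 − 4 = 0.

0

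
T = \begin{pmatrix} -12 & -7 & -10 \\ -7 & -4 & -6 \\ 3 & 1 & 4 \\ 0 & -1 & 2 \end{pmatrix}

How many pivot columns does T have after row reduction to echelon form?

2

Row reduce to echelon form.
R2 ← R2 − (7/12)·R1: [0, 1/12, -1/6]
R3 ← R3 + (1/4)·R1: [0, -3/4, 3/2]
R3 ← R3 + (9)·R2: [0, 0, 0]
R4 ← R4 + (12)·R2: [0, 0, 0]
Echelon form has 2 nonzero rows, so rank(T) = 2.
Each nonzero row contributes one pivot column: 2 pivot columns.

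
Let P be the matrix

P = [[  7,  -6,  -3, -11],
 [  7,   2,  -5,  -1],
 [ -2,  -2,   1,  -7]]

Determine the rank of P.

3

Row reduce to echelon form.
R2 ← R2 − R1: [0, 8, -2, 10]
R3 ← R3 + (2/7)·R1: [0, -26/7, 1/7, -71/7]
R3 ← R3 + (13/28)·R2: [0, 0, -11/14, -11/2]
Echelon form has 3 nonzero rows, so rank(P) = 3.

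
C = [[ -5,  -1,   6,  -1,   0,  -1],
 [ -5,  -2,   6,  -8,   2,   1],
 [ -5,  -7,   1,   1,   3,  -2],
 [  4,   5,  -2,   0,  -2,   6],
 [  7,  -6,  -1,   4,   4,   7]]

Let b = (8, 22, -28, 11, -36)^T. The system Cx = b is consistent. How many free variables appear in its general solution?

Row reduce the augmented matrix [C | b].
R2 ← R2 − R1: [0, -1, 0, -7, 2, 2, 14]
R3 ← R3 − R1: [0, -6, -5, 2, 3, -1, -36]
R4 ← R4 + (4/5)·R1: [0, 21/5, 14/5, -4/5, -2, 26/5, 87/5]
R5 ← R5 + (7/5)·R1: [0, -37/5, 37/5, 13/5, 4, 28/5, -124/5]
R3 ← R3 − (6)·R2: [0, 0, -5, 44, -9, -13, -120]
R4 ← R4 + (21/5)·R2: [0, 0, 14/5, -151/5, 32/5, 68/5, 381/5]
R5 ← R5 − (37/5)·R2: [0, 0, 37/5, 272/5, -54/5, -46/5, -642/5]
R4 ← R4 + (14/25)·R3: [0, 0, 0, -139/25, 34/25, 158/25, 9]
R5 ← R5 + (37/25)·R3: [0, 0, 0, 2988/25, -603/25, -711/25, -306]
R5 ← R5 + (2988/139)·R4: [0, 0, 0, 0, 711/139, 14931/139, -15642/139]
The echelon form has 5 nonzero rows, and every pivot lies in the first 6 columns, so rank(C) = rank([C|b]) = 5.
The system is consistent.
Free variables = (unknowns) − (rank) = 6 − 5 = 1.

1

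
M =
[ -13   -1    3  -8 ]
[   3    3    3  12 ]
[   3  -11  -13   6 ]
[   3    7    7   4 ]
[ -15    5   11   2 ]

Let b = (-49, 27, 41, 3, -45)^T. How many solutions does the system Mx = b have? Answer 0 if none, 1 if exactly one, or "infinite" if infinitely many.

Row reduce the augmented matrix [M | b].
R2 ← R2 + (3/13)·R1: [0, 36/13, 48/13, 132/13, 204/13]
R3 ← R3 + (3/13)·R1: [0, -146/13, -160/13, 54/13, 386/13]
R4 ← R4 + (3/13)·R1: [0, 88/13, 100/13, 28/13, -108/13]
R5 ← R5 − (15/13)·R1: [0, 80/13, 98/13, 146/13, 150/13]
R3 ← R3 + (73/18)·R2: [0, 0, 8/3, 136/3, 280/3]
R4 ← R4 − (22/9)·R2: [0, 0, -4/3, -68/3, -140/3]
R5 ← R5 − (20/9)·R2: [0, 0, -2/3, -34/3, -70/3]
R4 ← R4 + (1/2)·R3: [0, 0, 0, 0, 0]
R5 ← R5 + (1/4)·R3: [0, 0, 0, 0, 0]
The echelon form has 3 nonzero rows, and every pivot lies in the first 4 columns, so rank(M) = rank([M|b]) = 3.
The system is consistent.
rank = 3 < 4 unknowns, so there are infinitely many solutions.

infinite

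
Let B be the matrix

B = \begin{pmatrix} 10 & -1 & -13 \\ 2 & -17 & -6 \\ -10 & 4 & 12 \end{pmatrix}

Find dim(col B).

3

Row reduce to echelon form.
R2 ← R2 − (1/5)·R1: [0, -84/5, -17/5]
R3 ← R3 + R1: [0, 3, -1]
R3 ← R3 + (5/28)·R2: [0, 0, -45/28]
Echelon form has 3 nonzero rows, so rank(B) = 3.
The column space has dimension equal to the rank: 3.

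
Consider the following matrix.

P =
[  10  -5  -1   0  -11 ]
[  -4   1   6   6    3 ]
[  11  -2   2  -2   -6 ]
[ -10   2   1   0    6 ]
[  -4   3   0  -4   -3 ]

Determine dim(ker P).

0

Row reduce to echelon form.
R2 ← R2 + (2/5)·R1: [0, -1, 28/5, 6, -7/5]
R3 ← R3 − (11/10)·R1: [0, 7/2, 31/10, -2, 61/10]
R4 ← R4 + R1: [0, -3, 0, 0, -5]
R5 ← R5 + (2/5)·R1: [0, 1, -2/5, -4, -37/5]
R3 ← R3 + (7/2)·R2: [0, 0, 227/10, 19, 6/5]
R4 ← R4 − (3)·R2: [0, 0, -84/5, -18, -4/5]
R5 ← R5 + R2: [0, 0, 26/5, 2, -44/5]
R4 ← R4 + (168/227)·R3: [0, 0, 0, -894/227, 20/227]
R5 ← R5 − (52/227)·R3: [0, 0, 0, -534/227, -2060/227]
R5 ← R5 − (89/149)·R4: [0, 0, 0, 0, -1360/149]
5 nonzero rows, so rank(P) = 5.
P has 5 columns; by rank–nullity, nullity = 5 − 5 = 0.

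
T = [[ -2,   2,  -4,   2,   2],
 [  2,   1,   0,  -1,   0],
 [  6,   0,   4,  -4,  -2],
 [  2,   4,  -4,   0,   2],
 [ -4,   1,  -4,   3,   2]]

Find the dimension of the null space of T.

Row reduce to echelon form.
R2 ← R2 + R1: [0, 3, -4, 1, 2]
R3 ← R3 + (3)·R1: [0, 6, -8, 2, 4]
R4 ← R4 + R1: [0, 6, -8, 2, 4]
R5 ← R5 − (2)·R1: [0, -3, 4, -1, -2]
R3 ← R3 − (2)·R2: [0, 0, 0, 0, 0]
R4 ← R4 − (2)·R2: [0, 0, 0, 0, 0]
R5 ← R5 + R2: [0, 0, 0, 0, 0]
2 nonzero rows, so rank(T) = 2.
T has 5 columns; by rank–nullity, nullity = 5 − 2 = 3.

3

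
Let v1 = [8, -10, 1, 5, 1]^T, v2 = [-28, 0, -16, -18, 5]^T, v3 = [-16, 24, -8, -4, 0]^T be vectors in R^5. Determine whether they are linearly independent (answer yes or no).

yes

Form the matrix with these vectors as rows and row reduce.
R2 ← R2 + (7/2)·R1: [0, -35, -25/2, -1/2, 17/2]
R3 ← R3 + (2)·R1: [0, 4, -6, 6, 2]
R3 ← R3 + (4/35)·R2: [0, 0, -52/7, 208/35, 104/35]
3 nonzero rows, so the 3 vectors span a space of dimension 3.
Since 3 = 3, the vectors are linearly independent.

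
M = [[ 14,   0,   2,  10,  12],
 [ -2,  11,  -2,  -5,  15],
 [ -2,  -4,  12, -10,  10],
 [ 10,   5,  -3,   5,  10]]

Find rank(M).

4

Row reduce to echelon form.
R2 ← R2 + (1/7)·R1: [0, 11, -12/7, -25/7, 117/7]
R3 ← R3 + (1/7)·R1: [0, -4, 86/7, -60/7, 82/7]
R4 ← R4 − (5/7)·R1: [0, 5, -31/7, -15/7, 10/7]
R3 ← R3 + (4/11)·R2: [0, 0, 898/77, -760/77, 1370/77]
R4 ← R4 − (5/11)·R2: [0, 0, -281/77, -40/77, -475/77]
R4 ← R4 + (281/898)·R3: [0, 0, 0, -1620/449, -270/449]
Echelon form has 4 nonzero rows, so rank(M) = 4.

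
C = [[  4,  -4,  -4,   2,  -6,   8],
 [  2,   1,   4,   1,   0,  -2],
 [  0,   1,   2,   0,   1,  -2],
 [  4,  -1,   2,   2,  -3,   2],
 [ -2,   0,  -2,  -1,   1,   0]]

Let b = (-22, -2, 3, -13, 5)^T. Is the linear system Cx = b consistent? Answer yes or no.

Row reduce the augmented matrix [C | b].
R2 ← R2 − (1/2)·R1: [0, 3, 6, 0, 3, -6, 9]
R4 ← R4 − R1: [0, 3, 6, 0, 3, -6, 9]
R5 ← R5 + (1/2)·R1: [0, -2, -4, 0, -2, 4, -6]
R3 ← R3 − (1/3)·R2: [0, 0, 0, 0, 0, 0, 0]
R4 ← R4 − R2: [0, 0, 0, 0, 0, 0, 0]
R5 ← R5 + (2/3)·R2: [0, 0, 0, 0, 0, 0, 0]
The echelon form has 2 nonzero rows, and every pivot lies in the first 6 columns, so rank(C) = rank([C|b]) = 2.
The system is consistent.

yes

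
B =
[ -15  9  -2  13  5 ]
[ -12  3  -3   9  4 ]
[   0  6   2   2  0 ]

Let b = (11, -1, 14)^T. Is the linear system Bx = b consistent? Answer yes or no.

Row reduce the augmented matrix [B | b].
R2 ← R2 − (4/5)·R1: [0, -21/5, -7/5, -7/5, 0, -49/5]
R3 ← R3 + (10/7)·R2: [0, 0, 0, 0, 0, 0]
The echelon form has 2 nonzero rows, and every pivot lies in the first 5 columns, so rank(B) = rank([B|b]) = 2.
The system is consistent.

yes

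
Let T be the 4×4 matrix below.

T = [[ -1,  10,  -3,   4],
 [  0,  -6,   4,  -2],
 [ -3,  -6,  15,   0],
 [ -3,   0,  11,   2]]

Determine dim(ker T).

Row reduce to echelon form.
R3 ← R3 − (3)·R1: [0, -36, 24, -12]
R4 ← R4 − (3)·R1: [0, -30, 20, -10]
R3 ← R3 − (6)·R2: [0, 0, 0, 0]
R4 ← R4 − (5)·R2: [0, 0, 0, 0]
2 nonzero rows, so rank(T) = 2.
T has 4 columns; by rank–nullity, nullity = 4 − 2 = 2.

2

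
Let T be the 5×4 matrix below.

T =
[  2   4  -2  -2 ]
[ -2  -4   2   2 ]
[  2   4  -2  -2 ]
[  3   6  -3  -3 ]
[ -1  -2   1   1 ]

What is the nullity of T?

Row reduce to echelon form.
R2 ← R2 + R1: [0, 0, 0, 0]
R3 ← R3 − R1: [0, 0, 0, 0]
R4 ← R4 − (3/2)·R1: [0, 0, 0, 0]
R5 ← R5 + (1/2)·R1: [0, 0, 0, 0]
1 nonzero row, so rank(T) = 1.
T has 4 columns; by rank–nullity, nullity = 4 − 1 = 3.

3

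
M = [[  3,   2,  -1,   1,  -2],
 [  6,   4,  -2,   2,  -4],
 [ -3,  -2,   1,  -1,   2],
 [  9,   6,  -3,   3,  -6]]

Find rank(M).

1

Row reduce to echelon form.
R2 ← R2 − (2)·R1: [0, 0, 0, 0, 0]
R3 ← R3 + R1: [0, 0, 0, 0, 0]
R4 ← R4 − (3)·R1: [0, 0, 0, 0, 0]
Echelon form has 1 nonzero row, so rank(M) = 1.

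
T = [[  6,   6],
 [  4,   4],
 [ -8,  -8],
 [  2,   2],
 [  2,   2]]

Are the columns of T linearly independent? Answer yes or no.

Row reduce T to echelon form.
R2 ← R2 − (2/3)·R1: [0, 0]
R3 ← R3 + (4/3)·R1: [0, 0]
R4 ← R4 − (1/3)·R1: [0, 0]
R5 ← R5 − (1/3)·R1: [0, 0]
1 pivot among 2 columns.
Only 1 < 2 pivot columns, so the columns are linearly dependent.

no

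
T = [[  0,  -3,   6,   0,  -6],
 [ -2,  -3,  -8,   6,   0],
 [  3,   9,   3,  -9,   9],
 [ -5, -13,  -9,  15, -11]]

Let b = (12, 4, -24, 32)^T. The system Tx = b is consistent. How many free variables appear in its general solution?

Row reduce the augmented matrix [T | b].
Swap R1 ↔ R2
R3 ← R3 + (3/2)·R1: [0, 9/2, -9, 0, 9, -18]
R4 ← R4 − (5/2)·R1: [0, -11/2, 11, 0, -11, 22]
R3 ← R3 + (3/2)·R2: [0, 0, 0, 0, 0, 0]
R4 ← R4 − (11/6)·R2: [0, 0, 0, 0, 0, 0]
The echelon form has 2 nonzero rows, and every pivot lies in the first 5 columns, so rank(T) = rank([T|b]) = 2.
The system is consistent.
Free variables = (unknowns) − (rank) = 5 − 2 = 3.

3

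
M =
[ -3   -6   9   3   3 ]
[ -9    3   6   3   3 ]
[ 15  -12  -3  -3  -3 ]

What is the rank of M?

Row reduce to echelon form.
R2 ← R2 − (3)·R1: [0, 21, -21, -6, -6]
R3 ← R3 + (5)·R1: [0, -42, 42, 12, 12]
R3 ← R3 + (2)·R2: [0, 0, 0, 0, 0]
Echelon form has 2 nonzero rows, so rank(M) = 2.

2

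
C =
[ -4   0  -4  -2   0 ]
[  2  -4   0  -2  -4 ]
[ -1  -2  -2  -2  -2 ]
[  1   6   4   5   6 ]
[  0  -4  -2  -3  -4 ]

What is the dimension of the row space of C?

2

Row reduce to echelon form.
R2 ← R2 + (1/2)·R1: [0, -4, -2, -3, -4]
R3 ← R3 − (1/4)·R1: [0, -2, -1, -3/2, -2]
R4 ← R4 + (1/4)·R1: [0, 6, 3, 9/2, 6]
R3 ← R3 − (1/2)·R2: [0, 0, 0, 0, 0]
R4 ← R4 + (3/2)·R2: [0, 0, 0, 0, 0]
R5 ← R5 − R2: [0, 0, 0, 0, 0]
Echelon form has 2 nonzero rows, so rank(C) = 2.
The row space has dimension equal to the rank: 2.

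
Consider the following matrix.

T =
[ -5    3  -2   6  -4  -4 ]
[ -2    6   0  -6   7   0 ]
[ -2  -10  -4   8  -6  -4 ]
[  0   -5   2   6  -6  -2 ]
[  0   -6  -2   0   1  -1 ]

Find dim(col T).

Row reduce to echelon form.
R2 ← R2 − (2/5)·R1: [0, 24/5, 4/5, -42/5, 43/5, 8/5]
R3 ← R3 − (2/5)·R1: [0, -56/5, -16/5, 28/5, -22/5, -12/5]
R3 ← R3 + (7/3)·R2: [0, 0, -4/3, -14, 47/3, 4/3]
R4 ← R4 + (25/24)·R2: [0, 0, 17/6, -11/4, 71/24, -1/3]
R5 ← R5 + (5/4)·R2: [0, 0, -1, -21/2, 47/4, 1]
R4 ← R4 + (17/8)·R3: [0, 0, 0, -65/2, 145/4, 5/2]
R5 ← R5 − (3/4)·R3: [0, 0, 0, 0, 0, 0]
Echelon form has 4 nonzero rows, so rank(T) = 4.
The column space has dimension equal to the rank: 4.

4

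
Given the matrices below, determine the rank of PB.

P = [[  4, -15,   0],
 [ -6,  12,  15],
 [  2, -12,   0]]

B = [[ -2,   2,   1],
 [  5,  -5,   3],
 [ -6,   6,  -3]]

2

First compute PB:
[[-83,  83, -41],
 [-18,  18, -15],
 [-64,  64, -34]]
Now row reduce the product.
R2 ← R2 − (18/83)·R1: [0, 0, -507/83]
R3 ← R3 − (64/83)·R1: [0, 0, -198/83]
R3 ← R3 − (66/169)·R2: [0, 0, 0]
2 nonzero rows, so rank(PB) = 2.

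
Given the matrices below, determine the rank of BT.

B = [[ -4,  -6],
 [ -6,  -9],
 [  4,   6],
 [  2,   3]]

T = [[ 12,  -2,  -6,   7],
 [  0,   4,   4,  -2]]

1

First compute BT:
[[-48, -16,   0, -16],
 [-72, -24,   0, -24],
 [ 48,  16,   0,  16],
 [ 24,   8,   0,   8]]
Now row reduce the product.
R2 ← R2 − (3/2)·R1: [0, 0, 0, 0]
R3 ← R3 + R1: [0, 0, 0, 0]
R4 ← R4 + (1/2)·R1: [0, 0, 0, 0]
1 nonzero row, so rank(BT) = 1.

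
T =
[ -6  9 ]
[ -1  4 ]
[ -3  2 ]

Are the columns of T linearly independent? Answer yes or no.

Row reduce T to echelon form.
R2 ← R2 − (1/6)·R1: [0, 5/2]
R3 ← R3 − (1/2)·R1: [0, -5/2]
R3 ← R3 + R2: [0, 0]
2 pivots among 2 columns.
Every column is a pivot column, so the columns are linearly independent.

yes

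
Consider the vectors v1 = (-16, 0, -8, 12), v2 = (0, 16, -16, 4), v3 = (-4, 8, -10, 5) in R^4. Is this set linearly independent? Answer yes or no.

Form the matrix with these vectors as rows and row reduce.
R3 ← R3 − (1/4)·R1: [0, 8, -8, 2]
R3 ← R3 − (1/2)·R2: [0, 0, 0, 0]
2 nonzero rows, so the 3 vectors span a space of dimension 2.
Since 2 < 3, the vectors are linearly dependent.

no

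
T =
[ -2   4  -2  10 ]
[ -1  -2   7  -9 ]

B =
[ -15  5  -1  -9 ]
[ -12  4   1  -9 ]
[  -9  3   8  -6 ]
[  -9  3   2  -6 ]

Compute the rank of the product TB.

2

First compute TB:
[[-90,  30,  10, -66],
 [ 57, -19,  37,  39]]
Now row reduce the product.
R2 ← R2 + (19/30)·R1: [0, 0, 130/3, -14/5]
2 nonzero rows, so rank(TB) = 2.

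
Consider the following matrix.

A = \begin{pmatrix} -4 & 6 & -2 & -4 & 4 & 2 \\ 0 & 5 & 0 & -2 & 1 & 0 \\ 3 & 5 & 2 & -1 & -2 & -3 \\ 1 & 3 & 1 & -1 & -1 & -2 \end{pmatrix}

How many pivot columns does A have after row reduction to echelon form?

3

Row reduce to echelon form.
R3 ← R3 + (3/4)·R1: [0, 19/2, 1/2, -4, 1, -3/2]
R4 ← R4 + (1/4)·R1: [0, 9/2, 1/2, -2, 0, -3/2]
R3 ← R3 − (19/10)·R2: [0, 0, 1/2, -1/5, -9/10, -3/2]
R4 ← R4 − (9/10)·R2: [0, 0, 1/2, -1/5, -9/10, -3/2]
R4 ← R4 − R3: [0, 0, 0, 0, 0, 0]
Echelon form has 3 nonzero rows, so rank(A) = 3.
Each nonzero row contributes one pivot column: 3 pivot columns.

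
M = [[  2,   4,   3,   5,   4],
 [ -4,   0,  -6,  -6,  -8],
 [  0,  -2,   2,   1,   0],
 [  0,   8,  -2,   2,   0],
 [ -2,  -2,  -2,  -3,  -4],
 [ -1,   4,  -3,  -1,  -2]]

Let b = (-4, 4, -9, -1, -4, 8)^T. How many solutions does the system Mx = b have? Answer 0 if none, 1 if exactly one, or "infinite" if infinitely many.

Row reduce the augmented matrix [M | b].
R2 ← R2 + (2)·R1: [0, 8, 0, 4, 0, -4]
R5 ← R5 + R1: [0, 2, 1, 2, 0, -8]
R6 ← R6 + (1/2)·R1: [0, 6, -3/2, 3/2, 0, 6]
R3 ← R3 + (1/4)·R2: [0, 0, 2, 2, 0, -10]
R4 ← R4 − R2: [0, 0, -2, -2, 0, 3]
R5 ← R5 − (1/4)·R2: [0, 0, 1, 1, 0, -7]
R6 ← R6 − (3/4)·R2: [0, 0, -3/2, -3/2, 0, 9]
R4 ← R4 + R3: [0, 0, 0, 0, 0, -7]
R5 ← R5 − (1/2)·R3: [0, 0, 0, 0, 0, -2]
R6 ← R6 + (3/4)·R3: [0, 0, 0, 0, 0, 3/2]
R5 ← R5 − (2/7)·R4: [0, 0, 0, 0, 0, 0]
R6 ← R6 + (3/14)·R4: [0, 0, 0, 0, 0, 0]
The echelon form has 4 nonzero rows; the last pivot sits in the augmented column, so rank(M) = 3 but rank([M|b]) = 4.
Since the ranks differ, the system is inconsistent.
It has no solutions.

0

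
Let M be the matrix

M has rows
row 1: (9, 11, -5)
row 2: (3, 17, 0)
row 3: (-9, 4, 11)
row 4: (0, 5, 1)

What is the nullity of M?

0

Row reduce to echelon form.
R2 ← R2 − (1/3)·R1: [0, 40/3, 5/3]
R3 ← R3 + R1: [0, 15, 6]
R3 ← R3 − (9/8)·R2: [0, 0, 33/8]
R4 ← R4 − (3/8)·R2: [0, 0, 3/8]
R4 ← R4 − (1/11)·R3: [0, 0, 0]
3 nonzero rows, so rank(M) = 3.
M has 3 columns; by rank–nullity, nullity = 3 − 3 = 0.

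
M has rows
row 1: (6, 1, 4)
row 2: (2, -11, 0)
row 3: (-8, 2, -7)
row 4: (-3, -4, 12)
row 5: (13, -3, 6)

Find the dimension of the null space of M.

Row reduce to echelon form.
R2 ← R2 − (1/3)·R1: [0, -34/3, -4/3]
R3 ← R3 + (4/3)·R1: [0, 10/3, -5/3]
R4 ← R4 + (1/2)·R1: [0, -7/2, 14]
R5 ← R5 − (13/6)·R1: [0, -31/6, -8/3]
R3 ← R3 + (5/17)·R2: [0, 0, -35/17]
R4 ← R4 − (21/68)·R2: [0, 0, 245/17]
R5 ← R5 − (31/68)·R2: [0, 0, -35/17]
R4 ← R4 + (7)·R3: [0, 0, 0]
R5 ← R5 − R3: [0, 0, 0]
3 nonzero rows, so rank(M) = 3.
M has 3 columns; by rank–nullity, nullity = 3 − 3 = 0.

0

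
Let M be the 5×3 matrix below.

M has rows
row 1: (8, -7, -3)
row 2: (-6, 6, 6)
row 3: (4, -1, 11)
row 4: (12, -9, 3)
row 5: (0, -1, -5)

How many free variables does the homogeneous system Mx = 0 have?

1

Row reduce to echelon form.
R2 ← R2 + (3/4)·R1: [0, 3/4, 15/4]
R3 ← R3 − (1/2)·R1: [0, 5/2, 25/2]
R4 ← R4 − (3/2)·R1: [0, 3/2, 15/2]
R3 ← R3 − (10/3)·R2: [0, 0, 0]
R4 ← R4 − (2)·R2: [0, 0, 0]
R5 ← R5 + (4/3)·R2: [0, 0, 0]
2 nonzero rows, so rank(M) = 2.
M has 3 columns; by rank–nullity, nullity = 3 − 2 = 1.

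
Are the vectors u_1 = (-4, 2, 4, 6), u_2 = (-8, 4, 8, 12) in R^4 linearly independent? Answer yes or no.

Form the matrix with these vectors as rows and row reduce.
R2 ← R2 − (2)·R1: [0, 0, 0, 0]
1 nonzero row, so the 2 vectors span a space of dimension 1.
Since 1 < 2, the vectors are linearly dependent.

no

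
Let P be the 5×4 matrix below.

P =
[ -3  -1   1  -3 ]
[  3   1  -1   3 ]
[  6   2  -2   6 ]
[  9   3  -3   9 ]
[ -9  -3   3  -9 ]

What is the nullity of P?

Row reduce to echelon form.
R2 ← R2 + R1: [0, 0, 0, 0]
R3 ← R3 + (2)·R1: [0, 0, 0, 0]
R4 ← R4 + (3)·R1: [0, 0, 0, 0]
R5 ← R5 − (3)·R1: [0, 0, 0, 0]
1 nonzero row, so rank(P) = 1.
P has 4 columns; by rank–nullity, nullity = 4 − 1 = 3.

3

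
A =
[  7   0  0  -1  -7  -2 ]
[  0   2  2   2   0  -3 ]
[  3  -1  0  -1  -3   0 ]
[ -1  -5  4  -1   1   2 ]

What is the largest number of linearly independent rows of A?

3

Row reduce to echelon form.
R3 ← R3 − (3/7)·R1: [0, -1, 0, -4/7, 0, 6/7]
R4 ← R4 + (1/7)·R1: [0, -5, 4, -8/7, 0, 12/7]
R3 ← R3 + (1/2)·R2: [0, 0, 1, 3/7, 0, -9/14]
R4 ← R4 + (5/2)·R2: [0, 0, 9, 27/7, 0, -81/14]
R4 ← R4 − (9)·R3: [0, 0, 0, 0, 0, 0]
Echelon form has 3 nonzero rows, so rank(A) = 3.
The rank gives the maximum number of linearly independent rows: 3.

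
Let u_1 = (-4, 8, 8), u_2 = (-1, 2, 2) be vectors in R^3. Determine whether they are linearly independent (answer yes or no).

Form the matrix with these vectors as rows and row reduce.
R2 ← R2 − (1/4)·R1: [0, 0, 0]
1 nonzero row, so the 2 vectors span a space of dimension 1.
Since 1 < 2, the vectors are linearly dependent.

no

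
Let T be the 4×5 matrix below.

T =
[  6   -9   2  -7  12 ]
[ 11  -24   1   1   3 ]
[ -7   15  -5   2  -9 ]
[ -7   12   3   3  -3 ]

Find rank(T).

Row reduce to echelon form.
R2 ← R2 − (11/6)·R1: [0, -15/2, -8/3, 83/6, -19]
R3 ← R3 + (7/6)·R1: [0, 9/2, -8/3, -37/6, 5]
R4 ← R4 + (7/6)·R1: [0, 3/2, 16/3, -31/6, 11]
R3 ← R3 + (3/5)·R2: [0, 0, -64/15, 32/15, -32/5]
R4 ← R4 + (1/5)·R2: [0, 0, 24/5, -12/5, 36/5]
R4 ← R4 + (9/8)·R3: [0, 0, 0, 0, 0]
Echelon form has 3 nonzero rows, so rank(T) = 3.

3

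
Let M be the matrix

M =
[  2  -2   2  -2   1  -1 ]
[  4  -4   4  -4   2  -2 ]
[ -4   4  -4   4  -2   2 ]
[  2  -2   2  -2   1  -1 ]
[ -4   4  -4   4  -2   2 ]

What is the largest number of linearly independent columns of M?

Row reduce to echelon form.
R2 ← R2 − (2)·R1: [0, 0, 0, 0, 0, 0]
R3 ← R3 + (2)·R1: [0, 0, 0, 0, 0, 0]
R4 ← R4 − R1: [0, 0, 0, 0, 0, 0]
R5 ← R5 + (2)·R1: [0, 0, 0, 0, 0, 0]
Echelon form has 1 nonzero row, so rank(M) = 1.
The rank gives the maximum number of linearly independent columns: 1.

1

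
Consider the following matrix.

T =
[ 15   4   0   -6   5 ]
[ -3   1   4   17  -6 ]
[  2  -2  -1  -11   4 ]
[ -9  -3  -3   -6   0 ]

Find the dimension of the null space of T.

Row reduce to echelon form.
R2 ← R2 + (1/5)·R1: [0, 9/5, 4, 79/5, -5]
R3 ← R3 − (2/15)·R1: [0, -38/15, -1, -51/5, 10/3]
R4 ← R4 + (3/5)·R1: [0, -3/5, -3, -48/5, 3]
R3 ← R3 + (38/27)·R2: [0, 0, 125/27, 325/27, -100/27]
R4 ← R4 + (1/3)·R2: [0, 0, -5/3, -13/3, 4/3]
R4 ← R4 + (9/25)·R3: [0, 0, 0, 0, 0]
3 nonzero rows, so rank(T) = 3.
T has 5 columns; by rank–nullity, nullity = 5 − 3 = 2.

2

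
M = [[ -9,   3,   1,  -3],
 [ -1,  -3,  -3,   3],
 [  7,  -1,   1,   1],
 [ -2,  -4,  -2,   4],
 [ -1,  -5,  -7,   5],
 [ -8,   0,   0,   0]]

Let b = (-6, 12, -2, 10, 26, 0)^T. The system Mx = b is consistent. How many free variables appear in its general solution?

Row reduce the augmented matrix [M | b].
R2 ← R2 − (1/9)·R1: [0, -10/3, -28/9, 10/3, 38/3]
R3 ← R3 + (7/9)·R1: [0, 4/3, 16/9, -4/3, -20/3]
R4 ← R4 − (2/9)·R1: [0, -14/3, -20/9, 14/3, 34/3]
R5 ← R5 − (1/9)·R1: [0, -16/3, -64/9, 16/3, 80/3]
R6 ← R6 − (8/9)·R1: [0, -8/3, -8/9, 8/3, 16/3]
R3 ← R3 + (2/5)·R2: [0, 0, 8/15, 0, -8/5]
R4 ← R4 − (7/5)·R2: [0, 0, 32/15, 0, -32/5]
R5 ← R5 − (8/5)·R2: [0, 0, -32/15, 0, 32/5]
R6 ← R6 − (4/5)·R2: [0, 0, 8/5, 0, -24/5]
R4 ← R4 − (4)·R3: [0, 0, 0, 0, 0]
R5 ← R5 + (4)·R3: [0, 0, 0, 0, 0]
R6 ← R6 − (3)·R3: [0, 0, 0, 0, 0]
The echelon form has 3 nonzero rows, and every pivot lies in the first 4 columns, so rank(M) = rank([M|b]) = 3.
The system is consistent.
Free variables = (unknowns) − (rank) = 4 − 3 = 1.

1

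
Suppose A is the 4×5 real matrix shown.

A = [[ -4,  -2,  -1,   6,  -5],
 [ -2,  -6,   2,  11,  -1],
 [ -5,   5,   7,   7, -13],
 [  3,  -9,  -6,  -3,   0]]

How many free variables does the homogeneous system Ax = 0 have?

1

Row reduce to echelon form.
R2 ← R2 − (1/2)·R1: [0, -5, 5/2, 8, 3/2]
R3 ← R3 − (5/4)·R1: [0, 15/2, 33/4, -1/2, -27/4]
R4 ← R4 + (3/4)·R1: [0, -21/2, -27/4, 3/2, -15/4]
R3 ← R3 + (3/2)·R2: [0, 0, 12, 23/2, -9/2]
R4 ← R4 − (21/10)·R2: [0, 0, -12, -153/10, -69/10]
R4 ← R4 + R3: [0, 0, 0, -19/5, -57/5]
4 nonzero rows, so rank(A) = 4.
A has 5 columns; by rank–nullity, nullity = 5 − 4 = 1.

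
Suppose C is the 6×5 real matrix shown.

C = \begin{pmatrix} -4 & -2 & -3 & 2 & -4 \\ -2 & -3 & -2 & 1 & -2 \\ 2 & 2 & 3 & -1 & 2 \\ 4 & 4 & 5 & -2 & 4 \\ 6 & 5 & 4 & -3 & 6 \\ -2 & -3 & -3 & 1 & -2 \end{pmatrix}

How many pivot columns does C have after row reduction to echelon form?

3

Row reduce to echelon form.
R2 ← R2 − (1/2)·R1: [0, -2, -1/2, 0, 0]
R3 ← R3 + (1/2)·R1: [0, 1, 3/2, 0, 0]
R4 ← R4 + R1: [0, 2, 2, 0, 0]
R5 ← R5 + (3/2)·R1: [0, 2, -1/2, 0, 0]
R6 ← R6 − (1/2)·R1: [0, -2, -3/2, 0, 0]
R3 ← R3 + (1/2)·R2: [0, 0, 5/4, 0, 0]
R4 ← R4 + R2: [0, 0, 3/2, 0, 0]
R5 ← R5 + R2: [0, 0, -1, 0, 0]
R6 ← R6 − R2: [0, 0, -1, 0, 0]
R4 ← R4 − (6/5)·R3: [0, 0, 0, 0, 0]
R5 ← R5 + (4/5)·R3: [0, 0, 0, 0, 0]
R6 ← R6 + (4/5)·R3: [0, 0, 0, 0, 0]
Echelon form has 3 nonzero rows, so rank(C) = 3.
Each nonzero row contributes one pivot column: 3 pivot columns.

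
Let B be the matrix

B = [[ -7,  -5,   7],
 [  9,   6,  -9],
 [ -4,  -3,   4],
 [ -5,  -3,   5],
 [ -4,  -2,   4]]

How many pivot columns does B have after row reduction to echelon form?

2

Row reduce to echelon form.
R2 ← R2 + (9/7)·R1: [0, -3/7, 0]
R3 ← R3 − (4/7)·R1: [0, -1/7, 0]
R4 ← R4 − (5/7)·R1: [0, 4/7, 0]
R5 ← R5 − (4/7)·R1: [0, 6/7, 0]
R3 ← R3 − (1/3)·R2: [0, 0, 0]
R4 ← R4 + (4/3)·R2: [0, 0, 0]
R5 ← R5 + (2)·R2: [0, 0, 0]
Echelon form has 2 nonzero rows, so rank(B) = 2.
Each nonzero row contributes one pivot column: 2 pivot columns.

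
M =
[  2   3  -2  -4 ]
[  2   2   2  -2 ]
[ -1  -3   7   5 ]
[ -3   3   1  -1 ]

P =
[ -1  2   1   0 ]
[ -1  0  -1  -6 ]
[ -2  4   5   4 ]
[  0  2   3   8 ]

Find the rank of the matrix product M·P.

3

First compute MP:
[[ -1, -12, -23, -58],
 [ -8,   8,   4, -20],
 [-10,  36,  52,  86],
 [ -2,  -4,  -4, -22]]
Now row reduce the product.
R2 ← R2 − (8)·R1: [0, 104, 188, 444]
R3 ← R3 − (10)·R1: [0, 156, 282, 666]
R4 ← R4 − (2)·R1: [0, 20, 42, 94]
R3 ← R3 − (3/2)·R2: [0, 0, 0, 0]
R4 ← R4 − (5/26)·R2: [0, 0, 76/13, 112/13]
Swap R3 ↔ R4
3 nonzero rows, so rank(MP) = 3.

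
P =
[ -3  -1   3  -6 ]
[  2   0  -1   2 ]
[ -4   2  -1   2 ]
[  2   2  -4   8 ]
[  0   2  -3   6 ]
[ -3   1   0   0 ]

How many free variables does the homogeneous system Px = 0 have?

2

Row reduce to echelon form.
R2 ← R2 + (2/3)·R1: [0, -2/3, 1, -2]
R3 ← R3 − (4/3)·R1: [0, 10/3, -5, 10]
R4 ← R4 + (2/3)·R1: [0, 4/3, -2, 4]
R6 ← R6 − R1: [0, 2, -3, 6]
R3 ← R3 + (5)·R2: [0, 0, 0, 0]
R4 ← R4 + (2)·R2: [0, 0, 0, 0]
R5 ← R5 + (3)·R2: [0, 0, 0, 0]
R6 ← R6 + (3)·R2: [0, 0, 0, 0]
2 nonzero rows, so rank(P) = 2.
P has 4 columns; by rank–nullity, nullity = 4 − 2 = 2.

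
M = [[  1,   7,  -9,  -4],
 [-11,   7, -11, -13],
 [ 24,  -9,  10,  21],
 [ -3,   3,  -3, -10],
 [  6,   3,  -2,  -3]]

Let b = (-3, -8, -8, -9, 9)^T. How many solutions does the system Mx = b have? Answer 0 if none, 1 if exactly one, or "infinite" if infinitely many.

0

Row reduce the augmented matrix [M | b].
R2 ← R2 + (11)·R1: [0, 84, -110, -57, -41]
R3 ← R3 − (24)·R1: [0, -177, 226, 117, 64]
R4 ← R4 + (3)·R1: [0, 24, -30, -22, -18]
R5 ← R5 − (6)·R1: [0, -39, 52, 21, 27]
R3 ← R3 + (59/28)·R2: [0, 0, -81/14, -87/28, -627/28]
R4 ← R4 − (2/7)·R2: [0, 0, 10/7, -40/7, -44/7]
R5 ← R5 + (13/28)·R2: [0, 0, 13/14, -153/28, 223/28]
R4 ← R4 + (20/81)·R3: [0, 0, 0, -175/27, -319/27]
R5 ← R5 + (13/81)·R3: [0, 0, 0, -161/27, 118/27]
R5 ← R5 − (23/25)·R4: [0, 0, 0, 0, 381/25]
The echelon form has 5 nonzero rows; the last pivot sits in the augmented column, so rank(M) = 4 but rank([M|b]) = 5.
Since the ranks differ, the system is inconsistent.
It has no solutions.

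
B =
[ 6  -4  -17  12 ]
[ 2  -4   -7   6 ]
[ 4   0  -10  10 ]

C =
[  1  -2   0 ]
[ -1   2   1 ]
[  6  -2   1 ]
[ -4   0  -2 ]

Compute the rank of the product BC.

First compute BC:
[[-140,  14, -45],
 [-60,   2, -23],
 [-96,  12, -30]]
Now row reduce the product.
R2 ← R2 − (3/7)·R1: [0, -4, -26/7]
R3 ← R3 − (24/35)·R1: [0, 12/5, 6/7]
R3 ← R3 + (3/5)·R2: [0, 0, -48/35]
3 nonzero rows, so rank(BC) = 3.

3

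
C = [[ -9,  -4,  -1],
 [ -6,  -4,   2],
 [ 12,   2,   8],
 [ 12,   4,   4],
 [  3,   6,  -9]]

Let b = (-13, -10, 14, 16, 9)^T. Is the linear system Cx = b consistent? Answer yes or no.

yes

Row reduce the augmented matrix [C | b].
R2 ← R2 − (2/3)·R1: [0, -4/3, 8/3, -4/3]
R3 ← R3 + (4/3)·R1: [0, -10/3, 20/3, -10/3]
R4 ← R4 + (4/3)·R1: [0, -4/3, 8/3, -4/3]
R5 ← R5 + (1/3)·R1: [0, 14/3, -28/3, 14/3]
R3 ← R3 − (5/2)·R2: [0, 0, 0, 0]
R4 ← R4 − R2: [0, 0, 0, 0]
R5 ← R5 + (7/2)·R2: [0, 0, 0, 0]
The echelon form has 2 nonzero rows, and every pivot lies in the first 3 columns, so rank(C) = rank([C|b]) = 2.
The system is consistent.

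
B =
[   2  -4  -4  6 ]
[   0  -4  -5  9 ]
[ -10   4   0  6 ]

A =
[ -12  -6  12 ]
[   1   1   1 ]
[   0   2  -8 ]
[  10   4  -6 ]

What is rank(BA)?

First compute BA:
[[ 32,   0,  16],
 [ 86,  22, -18],
 [184,  88, -152]]
Now row reduce the product.
R2 ← R2 − (43/16)·R1: [0, 22, -61]
R3 ← R3 − (23/4)·R1: [0, 88, -244]
R3 ← R3 − (4)·R2: [0, 0, 0]
2 nonzero rows, so rank(BA) = 2.

2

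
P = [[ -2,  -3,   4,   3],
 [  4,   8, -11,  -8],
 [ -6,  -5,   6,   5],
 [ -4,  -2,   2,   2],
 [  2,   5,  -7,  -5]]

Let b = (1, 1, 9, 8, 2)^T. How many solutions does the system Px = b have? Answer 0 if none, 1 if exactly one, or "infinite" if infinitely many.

Row reduce the augmented matrix [P | b].
R2 ← R2 + (2)·R1: [0, 2, -3, -2, 3]
R3 ← R3 − (3)·R1: [0, 4, -6, -4, 6]
R4 ← R4 − (2)·R1: [0, 4, -6, -4, 6]
R5 ← R5 + R1: [0, 2, -3, -2, 3]
R3 ← R3 − (2)·R2: [0, 0, 0, 0, 0]
R4 ← R4 − (2)·R2: [0, 0, 0, 0, 0]
R5 ← R5 − R2: [0, 0, 0, 0, 0]
The echelon form has 2 nonzero rows, and every pivot lies in the first 4 columns, so rank(P) = rank([P|b]) = 2.
The system is consistent.
rank = 2 < 4 unknowns, so there are infinitely many solutions.

infinite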